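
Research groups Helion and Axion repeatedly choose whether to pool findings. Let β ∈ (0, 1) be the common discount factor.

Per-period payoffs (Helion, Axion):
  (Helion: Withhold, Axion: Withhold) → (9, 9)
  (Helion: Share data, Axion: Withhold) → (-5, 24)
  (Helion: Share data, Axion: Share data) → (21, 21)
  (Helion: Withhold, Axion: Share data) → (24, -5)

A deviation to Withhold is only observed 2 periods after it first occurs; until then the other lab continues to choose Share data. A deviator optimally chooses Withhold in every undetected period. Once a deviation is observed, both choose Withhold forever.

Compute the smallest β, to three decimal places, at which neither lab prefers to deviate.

A deviator earns 24 for 2 periods, then 9 forever; cooperating earns 21 forever. Multiplying the IC by (1−β):
21 ≥ 24(1−β^2) + 9β^2, so 15·β^2 ≥ 3 and β^2 ≥ 1/5.
β ≥ (1/5)^(1/2) ≈ 0.447.

0.447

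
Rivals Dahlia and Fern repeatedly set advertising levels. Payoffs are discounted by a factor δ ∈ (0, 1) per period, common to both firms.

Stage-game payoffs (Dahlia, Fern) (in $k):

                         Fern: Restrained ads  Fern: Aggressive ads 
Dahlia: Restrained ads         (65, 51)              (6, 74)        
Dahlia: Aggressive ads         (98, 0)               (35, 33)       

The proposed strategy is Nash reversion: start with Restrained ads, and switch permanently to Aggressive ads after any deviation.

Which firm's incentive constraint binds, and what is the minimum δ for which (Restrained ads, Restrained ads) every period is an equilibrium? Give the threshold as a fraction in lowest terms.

Fern; δ ≥ 23/41

For Dahlia: deviation gain 98−65 = 33, per-period punishment loss 65−35 = 30. IC gives δ ≥ 33/63 = 11/21.
For Fern: gain 23, loss 18 per period, so δ ≥ 23/41.
The tighter constraint is Fern's, so cooperation needs δ ≥ 23/41.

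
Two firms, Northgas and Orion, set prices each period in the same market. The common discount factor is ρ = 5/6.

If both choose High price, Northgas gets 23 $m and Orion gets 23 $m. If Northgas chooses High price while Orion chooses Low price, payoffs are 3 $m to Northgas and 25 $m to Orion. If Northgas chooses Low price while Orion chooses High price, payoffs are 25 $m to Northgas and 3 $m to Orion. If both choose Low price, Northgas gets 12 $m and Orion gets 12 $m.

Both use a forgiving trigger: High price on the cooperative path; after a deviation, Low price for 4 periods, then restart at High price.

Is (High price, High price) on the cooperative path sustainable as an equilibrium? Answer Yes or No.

IC: ρ+…+ρ^4 ≥ (25−23)/(23−12) = 2/11.
At ρ = 5/6: partial sum = 2.5887 ≥ 0.1818. Cooperation sustainable.

Yes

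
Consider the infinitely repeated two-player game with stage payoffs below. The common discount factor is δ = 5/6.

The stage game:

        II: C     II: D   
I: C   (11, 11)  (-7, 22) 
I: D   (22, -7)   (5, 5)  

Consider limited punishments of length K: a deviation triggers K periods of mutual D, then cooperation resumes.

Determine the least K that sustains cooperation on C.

3

Need Σ_{k=1}^{K} δ^k ≥ (22−11)/(11−5) = 1.8333 at δ = 5/6.
At K = 2 the sum is 1.5278 < 1.8333; at K = 3 it is 2.1065 ≥ 1.8333.
So the minimum punishment length is K = 3.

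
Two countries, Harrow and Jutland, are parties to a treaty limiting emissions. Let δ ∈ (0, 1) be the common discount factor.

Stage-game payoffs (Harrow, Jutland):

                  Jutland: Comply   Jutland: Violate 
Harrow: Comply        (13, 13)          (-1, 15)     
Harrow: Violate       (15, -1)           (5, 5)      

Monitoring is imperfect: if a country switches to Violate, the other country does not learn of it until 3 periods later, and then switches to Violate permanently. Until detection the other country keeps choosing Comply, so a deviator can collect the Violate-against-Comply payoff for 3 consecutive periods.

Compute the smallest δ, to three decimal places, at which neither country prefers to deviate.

Deviating for the 3 undetected periods gains 15−13 = 2 per period over cooperation, then loses 13−5 = 8 per period forever once punishment starts.
Gain: 2(1 + δ + … + δ^2); loss: 8·δ^3/(1−δ).
No profitable deviation ⇔ 2(1−δ^3) ≤ 8·δ^3, i.e. δ^3 ≥ 2/(2+8) = 1/5.
Hence δ ≥ (1/5)^(1/3) ≈ 0.585.

0.585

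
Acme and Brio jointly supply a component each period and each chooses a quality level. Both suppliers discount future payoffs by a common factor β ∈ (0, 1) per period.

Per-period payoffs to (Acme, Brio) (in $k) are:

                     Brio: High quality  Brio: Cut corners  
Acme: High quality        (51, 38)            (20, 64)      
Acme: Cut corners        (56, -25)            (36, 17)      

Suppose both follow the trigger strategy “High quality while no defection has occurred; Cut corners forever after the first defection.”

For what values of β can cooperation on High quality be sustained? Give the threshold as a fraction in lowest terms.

26/47

For Acme: deviation gain 56−51 = 5, per-period punishment loss 51−36 = 15. IC gives β ≥ 5/20 = 1/4.
For Brio: gain 26, loss 21 per period, so β ≥ 26/47.
The tighter constraint is Brio's, so cooperation needs β ≥ 26/47.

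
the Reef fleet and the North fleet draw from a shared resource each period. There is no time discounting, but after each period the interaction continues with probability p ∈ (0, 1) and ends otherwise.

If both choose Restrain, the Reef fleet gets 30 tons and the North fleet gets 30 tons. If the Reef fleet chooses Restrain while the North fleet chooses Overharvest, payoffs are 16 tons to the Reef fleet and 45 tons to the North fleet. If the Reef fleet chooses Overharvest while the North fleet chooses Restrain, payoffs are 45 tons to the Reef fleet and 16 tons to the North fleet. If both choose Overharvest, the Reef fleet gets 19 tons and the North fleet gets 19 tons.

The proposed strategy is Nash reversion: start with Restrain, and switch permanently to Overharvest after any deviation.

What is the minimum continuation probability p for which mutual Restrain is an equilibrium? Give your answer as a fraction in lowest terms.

15/26

Expected cooperation value is 30 + p·30 + p²·30 + … = 30/(1−p); deviation gives 45 + p·19/(1−p).
30 ≥ 45(1−p) + 19p ⇒ 26p ≥ 15 ⇒ p ≥ 15/26.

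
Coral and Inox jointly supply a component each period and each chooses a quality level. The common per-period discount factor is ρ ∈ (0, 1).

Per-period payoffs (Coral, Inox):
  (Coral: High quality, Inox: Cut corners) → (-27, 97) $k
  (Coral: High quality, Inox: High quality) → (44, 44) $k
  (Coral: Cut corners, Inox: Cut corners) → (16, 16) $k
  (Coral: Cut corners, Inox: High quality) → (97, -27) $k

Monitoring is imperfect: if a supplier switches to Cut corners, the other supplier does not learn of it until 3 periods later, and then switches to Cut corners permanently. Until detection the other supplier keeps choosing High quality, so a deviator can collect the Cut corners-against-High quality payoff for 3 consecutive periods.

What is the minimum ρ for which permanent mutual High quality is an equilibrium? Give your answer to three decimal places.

0.868

The best deviation is to choose Cut corners for all 3 undetected periods, earning 97 each, then 16 forever once detected.
Deviation value: 97(1−ρ^3)/(1−ρ) + 16ρ^3/(1−ρ); cooperation value: 44/(1−ρ).
IC: 44 ≥ 97(1−ρ^3) + 16ρ^3 = 97 − 81ρ^3.
So ρ^3 ≥ 53/81, giving ρ ≥ (53/81)^(1/3) ≈ 0.868.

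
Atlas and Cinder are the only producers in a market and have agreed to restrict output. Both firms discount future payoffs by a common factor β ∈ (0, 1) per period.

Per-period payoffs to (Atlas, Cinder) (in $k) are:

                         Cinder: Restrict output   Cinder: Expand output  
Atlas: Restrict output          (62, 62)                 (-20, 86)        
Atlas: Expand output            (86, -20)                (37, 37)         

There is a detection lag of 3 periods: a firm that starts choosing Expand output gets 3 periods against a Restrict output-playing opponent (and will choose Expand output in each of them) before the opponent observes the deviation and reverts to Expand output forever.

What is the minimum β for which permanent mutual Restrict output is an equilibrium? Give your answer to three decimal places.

0.788

Deviating for the 3 undetected periods gains 86−62 = 24 per period over cooperation, then loses 62−37 = 25 per period forever once punishment starts.
Gain: 24(1 + β + … + β^2); loss: 25·β^3/(1−β).
No profitable deviation ⇔ 24(1−β^3) ≤ 25·β^3, i.e. β^3 ≥ 24/(24+25) = 24/49.
Hence β ≥ (24/49)^(1/3) ≈ 0.788.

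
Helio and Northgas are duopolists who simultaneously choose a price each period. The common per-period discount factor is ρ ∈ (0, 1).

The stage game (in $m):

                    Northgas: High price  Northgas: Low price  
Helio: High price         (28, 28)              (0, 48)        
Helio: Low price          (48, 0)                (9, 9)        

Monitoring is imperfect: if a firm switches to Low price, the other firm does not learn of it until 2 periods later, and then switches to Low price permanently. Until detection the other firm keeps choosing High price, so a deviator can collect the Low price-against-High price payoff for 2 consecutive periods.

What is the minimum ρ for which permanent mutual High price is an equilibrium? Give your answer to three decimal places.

Deviating for the 2 undetected periods gains 48−28 = 20 per period over cooperation, then loses 28−9 = 19 per period forever once punishment starts.
Gain: 20(1 + ρ + … + ρ^1); loss: 19·ρ^2/(1−ρ).
No profitable deviation ⇔ 20(1−ρ^2) ≤ 19·ρ^2, i.e. ρ^2 ≥ 20/(20+19) = 20/39.
Hence ρ ≥ (20/39)^(1/2) ≈ 0.716.

0.716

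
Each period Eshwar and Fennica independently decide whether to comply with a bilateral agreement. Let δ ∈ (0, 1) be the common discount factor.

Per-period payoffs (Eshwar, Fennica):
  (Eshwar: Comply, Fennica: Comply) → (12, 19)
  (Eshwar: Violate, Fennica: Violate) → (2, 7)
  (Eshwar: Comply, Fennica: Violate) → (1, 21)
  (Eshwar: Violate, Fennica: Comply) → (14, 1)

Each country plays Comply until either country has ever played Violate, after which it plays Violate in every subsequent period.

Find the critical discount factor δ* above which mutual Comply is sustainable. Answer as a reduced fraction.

Eshwar's threshold: (14−12)/(14−2) = 1/6.
Fennica's threshold: (21−19)/(21−7) = 1/7.
1/6 > 1/7, so Eshwar binds and δ* = 1/6.

1/6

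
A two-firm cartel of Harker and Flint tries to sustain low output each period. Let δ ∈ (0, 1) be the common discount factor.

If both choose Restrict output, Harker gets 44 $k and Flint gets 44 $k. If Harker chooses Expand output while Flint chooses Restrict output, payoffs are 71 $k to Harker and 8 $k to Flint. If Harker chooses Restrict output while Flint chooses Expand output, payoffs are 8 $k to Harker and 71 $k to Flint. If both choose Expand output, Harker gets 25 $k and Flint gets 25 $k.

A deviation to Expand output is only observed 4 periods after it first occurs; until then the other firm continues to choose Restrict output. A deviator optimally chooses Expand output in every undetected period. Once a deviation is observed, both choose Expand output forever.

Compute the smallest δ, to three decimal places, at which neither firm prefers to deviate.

0.875

The best deviation is to choose Expand output for all 4 undetected periods, earning 71 each, then 25 forever once detected.
Deviation value: 71(1−δ^4)/(1−δ) + 25δ^4/(1−δ); cooperation value: 44/(1−δ).
IC: 44 ≥ 71(1−δ^4) + 25δ^4 = 71 − 46δ^4.
So δ^4 ≥ 27/46, giving δ ≥ (27/46)^(1/4) ≈ 0.875.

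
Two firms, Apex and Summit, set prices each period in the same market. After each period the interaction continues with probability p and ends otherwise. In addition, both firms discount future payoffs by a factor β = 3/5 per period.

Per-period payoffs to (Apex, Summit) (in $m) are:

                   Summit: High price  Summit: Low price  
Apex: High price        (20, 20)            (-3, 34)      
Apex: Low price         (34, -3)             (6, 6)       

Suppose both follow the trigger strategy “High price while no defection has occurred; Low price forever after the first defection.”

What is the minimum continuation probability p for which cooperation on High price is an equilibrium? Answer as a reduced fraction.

5/6

With continuation probability p and discount β, the effective per-period discount factor is βp.
Grim-trigger IC: βp ≥ (34−20)/(34−6) = 1/2.
So p ≥ (1/2)/(3/5) = 5/6.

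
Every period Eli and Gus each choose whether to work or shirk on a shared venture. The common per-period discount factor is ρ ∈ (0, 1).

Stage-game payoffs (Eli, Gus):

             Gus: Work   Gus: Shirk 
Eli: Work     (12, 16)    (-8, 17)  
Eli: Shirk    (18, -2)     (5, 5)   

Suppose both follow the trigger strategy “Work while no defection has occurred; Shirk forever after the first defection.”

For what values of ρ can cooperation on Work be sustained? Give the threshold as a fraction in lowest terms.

6/13

Eli's threshold: (18−12)/(18−5) = 6/13.
Gus's threshold: (17−16)/(17−5) = 1/12.
6/13 > 1/12, so Eli binds and ρ* = 6/13.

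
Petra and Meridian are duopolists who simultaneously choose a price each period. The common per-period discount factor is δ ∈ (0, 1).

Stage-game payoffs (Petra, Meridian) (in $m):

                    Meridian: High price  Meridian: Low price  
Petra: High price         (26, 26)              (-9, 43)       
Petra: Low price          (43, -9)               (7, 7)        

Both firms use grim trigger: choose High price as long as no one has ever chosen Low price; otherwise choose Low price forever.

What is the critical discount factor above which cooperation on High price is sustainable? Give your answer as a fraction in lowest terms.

One-period gain from deviating is 43 − 26 = 17. The loss is 26 − 7 = 19 in every subsequent period, with present value 19·δ/(1−δ).
Deviation is unprofitable when 19·δ/(1−δ) ≥ 17, i.e. δ/(1−δ) ≥ 17/19.
Equivalently δ ≥ 17/(17+19) = 17/36.

17/36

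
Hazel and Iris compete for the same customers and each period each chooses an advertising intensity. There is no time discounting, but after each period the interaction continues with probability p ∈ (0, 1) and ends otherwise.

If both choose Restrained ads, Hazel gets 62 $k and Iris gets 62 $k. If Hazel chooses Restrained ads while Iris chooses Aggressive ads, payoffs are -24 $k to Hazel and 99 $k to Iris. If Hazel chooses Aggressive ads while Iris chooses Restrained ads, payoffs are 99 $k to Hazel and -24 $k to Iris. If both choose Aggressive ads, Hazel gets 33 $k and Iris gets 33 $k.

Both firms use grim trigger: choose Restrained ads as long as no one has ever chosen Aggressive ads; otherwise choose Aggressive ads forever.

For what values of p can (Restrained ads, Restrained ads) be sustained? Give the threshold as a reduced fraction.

With no time discounting, the continuation probability p plays the role of the discount factor.
Grim-trigger IC: 62/(1−p) ≥ 99 + 33p/(1−p) ⇒ p ≥ (99−62)/(99−33) = 37/66.

37/66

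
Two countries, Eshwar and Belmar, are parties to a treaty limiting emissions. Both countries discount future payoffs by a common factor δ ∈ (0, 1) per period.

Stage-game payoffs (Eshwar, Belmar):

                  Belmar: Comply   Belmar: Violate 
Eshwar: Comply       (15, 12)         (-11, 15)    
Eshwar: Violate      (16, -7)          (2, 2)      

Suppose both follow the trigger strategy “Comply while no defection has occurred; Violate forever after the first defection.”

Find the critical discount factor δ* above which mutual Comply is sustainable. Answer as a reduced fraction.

3/13

Eshwar's threshold: (16−15)/(16−2) = 1/14.
Belmar's threshold: (15−12)/(15−2) = 3/13.
1/14 < 3/13, so Belmar binds and δ* = 3/13.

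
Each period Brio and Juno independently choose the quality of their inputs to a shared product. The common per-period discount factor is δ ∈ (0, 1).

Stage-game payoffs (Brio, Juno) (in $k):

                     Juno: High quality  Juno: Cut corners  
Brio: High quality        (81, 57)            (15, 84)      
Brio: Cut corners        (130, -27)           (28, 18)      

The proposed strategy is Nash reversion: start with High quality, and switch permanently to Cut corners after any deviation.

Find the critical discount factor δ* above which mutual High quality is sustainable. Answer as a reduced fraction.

49/102

For Brio: deviation gain 130−81 = 49, per-period punishment loss 81−28 = 53. IC gives δ ≥ 49/102.
For Juno: gain 27, loss 39 per period, so δ ≥ 27/66 = 9/22.
The tighter constraint is Brio's, so cooperation needs δ ≥ 49/102.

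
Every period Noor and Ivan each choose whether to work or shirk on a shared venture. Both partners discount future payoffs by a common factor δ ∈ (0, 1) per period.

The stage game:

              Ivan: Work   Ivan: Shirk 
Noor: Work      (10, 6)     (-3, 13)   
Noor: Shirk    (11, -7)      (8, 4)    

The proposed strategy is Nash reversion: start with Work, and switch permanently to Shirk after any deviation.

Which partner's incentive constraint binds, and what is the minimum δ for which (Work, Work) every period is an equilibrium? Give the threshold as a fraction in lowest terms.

For Noor: deviation gain 11−10 = 1, per-period punishment loss 10−8 = 2. IC gives δ ≥ 1/3.
For Ivan: gain 7, loss 2 per period, so δ ≥ 7/9.
The tighter constraint is Ivan's, so cooperation needs δ ≥ 7/9.

Ivan; δ ≥ 7/9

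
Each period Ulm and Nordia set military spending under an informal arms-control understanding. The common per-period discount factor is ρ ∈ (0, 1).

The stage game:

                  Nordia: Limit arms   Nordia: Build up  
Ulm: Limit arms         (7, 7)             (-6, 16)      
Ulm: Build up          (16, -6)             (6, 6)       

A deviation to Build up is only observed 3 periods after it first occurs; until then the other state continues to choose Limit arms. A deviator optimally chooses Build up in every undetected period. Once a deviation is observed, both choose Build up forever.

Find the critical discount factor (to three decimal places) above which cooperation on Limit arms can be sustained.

0.965

A deviator earns 16 for 3 periods, then 6 forever; cooperating earns 7 forever. Multiplying the IC by (1−ρ):
7 ≥ 16(1−ρ^3) + 6ρ^3, so 10·ρ^3 ≥ 9 and ρ^3 ≥ 9/10.
ρ ≥ (9/10)^(1/3) ≈ 0.965.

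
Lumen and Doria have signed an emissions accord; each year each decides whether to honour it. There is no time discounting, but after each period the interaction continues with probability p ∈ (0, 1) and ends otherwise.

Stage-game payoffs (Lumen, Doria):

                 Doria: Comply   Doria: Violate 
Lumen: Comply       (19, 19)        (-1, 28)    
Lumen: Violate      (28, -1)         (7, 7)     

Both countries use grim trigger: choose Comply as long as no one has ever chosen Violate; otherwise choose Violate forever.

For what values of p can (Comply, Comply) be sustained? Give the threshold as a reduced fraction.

Expected cooperation value is 19 + p·19 + p²·19 + … = 19/(1−p); deviation gives 28 + p·7/(1−p).
19 ≥ 28(1−p) + 7p ⇒ 21p ≥ 9 ⇒ p ≥ 9/21 = 3/7.

3/7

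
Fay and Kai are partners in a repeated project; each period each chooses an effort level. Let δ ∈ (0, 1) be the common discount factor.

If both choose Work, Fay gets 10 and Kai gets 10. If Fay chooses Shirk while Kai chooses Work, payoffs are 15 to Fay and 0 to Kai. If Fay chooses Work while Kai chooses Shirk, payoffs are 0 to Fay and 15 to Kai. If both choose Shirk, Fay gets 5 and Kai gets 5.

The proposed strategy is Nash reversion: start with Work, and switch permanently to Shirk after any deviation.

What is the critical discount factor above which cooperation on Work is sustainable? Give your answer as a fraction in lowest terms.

1/2

Cooperation forever yields 10 each period: 10/(1−δ).
Deviating yields 15 once, then 5 forever: 15 + 5δ/(1−δ).
No profitable deviation requires 10/(1−δ) ≥ 15 + 5δ/(1−δ).
Multiplying by (1−δ): 10 ≥ 15(1−δ) + 5δ = 15 − 10δ.
So 10δ ≥ 5, i.e. δ ≥ 5/10 = 1/2.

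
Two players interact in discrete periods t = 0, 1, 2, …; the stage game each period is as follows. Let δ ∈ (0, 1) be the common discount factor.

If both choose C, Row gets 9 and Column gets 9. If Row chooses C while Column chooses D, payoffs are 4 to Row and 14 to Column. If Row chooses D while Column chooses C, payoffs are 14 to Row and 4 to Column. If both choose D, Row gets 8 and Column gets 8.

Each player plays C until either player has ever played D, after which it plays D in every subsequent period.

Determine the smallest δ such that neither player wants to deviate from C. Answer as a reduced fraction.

9/(1−δ) ≥ 14 + 8δ/(1−δ)
9 ≥ 14 − 6δ
δ ≥ 5/6.

5/6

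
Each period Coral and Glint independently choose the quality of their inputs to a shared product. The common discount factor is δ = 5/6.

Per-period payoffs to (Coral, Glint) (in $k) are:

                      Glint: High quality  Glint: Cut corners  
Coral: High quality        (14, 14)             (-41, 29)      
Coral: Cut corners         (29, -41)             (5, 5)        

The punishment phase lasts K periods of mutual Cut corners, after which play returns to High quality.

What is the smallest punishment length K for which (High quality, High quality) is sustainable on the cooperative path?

No profitable deviation requires (14−5)(δ+…+δ^K) ≥ 29−14, i.e. δ+…+δ^K ≥ 5/3 ≈ 1.6667.
With δ = 5/6, the partial sums are K=1: 0.8333, K=2: 1.5278, K=3: 2.1065.
K = 3 is the first length at which the sum reaches 1.6667.

3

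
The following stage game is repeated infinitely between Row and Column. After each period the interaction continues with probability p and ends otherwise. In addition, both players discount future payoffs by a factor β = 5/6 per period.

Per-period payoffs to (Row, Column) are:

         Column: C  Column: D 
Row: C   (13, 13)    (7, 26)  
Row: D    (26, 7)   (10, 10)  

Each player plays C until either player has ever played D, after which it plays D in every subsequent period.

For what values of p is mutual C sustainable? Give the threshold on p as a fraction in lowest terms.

Expected continuation weight on next period's payoff is β·p = 5/6·p, which plays the role of the discount factor.
Cooperation requires 5/6·p ≥ (26−13)/(26−10) = 13/16, hence p ≥ 39/40.

39/40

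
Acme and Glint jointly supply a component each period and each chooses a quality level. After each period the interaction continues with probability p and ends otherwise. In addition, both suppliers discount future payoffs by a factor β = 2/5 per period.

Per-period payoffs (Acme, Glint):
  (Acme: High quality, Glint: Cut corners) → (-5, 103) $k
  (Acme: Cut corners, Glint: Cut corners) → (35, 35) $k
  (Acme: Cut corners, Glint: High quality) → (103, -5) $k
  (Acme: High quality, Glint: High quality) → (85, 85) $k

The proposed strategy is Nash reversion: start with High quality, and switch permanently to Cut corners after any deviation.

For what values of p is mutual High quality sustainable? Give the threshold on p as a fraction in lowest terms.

45/68

With continuation probability p and discount β, the effective per-period discount factor is βp.
Grim-trigger IC: βp ≥ (103−85)/(103−35) = 9/34.
So p ≥ (9/34)/(2/5) = 45/68.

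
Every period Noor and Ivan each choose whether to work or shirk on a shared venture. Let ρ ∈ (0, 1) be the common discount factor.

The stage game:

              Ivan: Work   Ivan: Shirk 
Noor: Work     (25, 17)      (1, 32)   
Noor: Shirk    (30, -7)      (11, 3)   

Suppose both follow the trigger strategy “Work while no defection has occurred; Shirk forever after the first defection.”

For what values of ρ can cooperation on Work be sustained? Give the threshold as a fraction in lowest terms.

Noor: cooperation gives 25 each period; deviation gives 30 once then 11 forever.
  25/(1−ρ) ≥ 30 + 11ρ/(1−ρ) ⇒ ρ ≥ 5/19.
Ivan: cooperation gives 17 each period; deviation gives 32 once then 3 forever.
  ρ ≥ 15/29.
Both must hold, so the binding constraint is Ivan's: ρ ≥ 15/29.

15/29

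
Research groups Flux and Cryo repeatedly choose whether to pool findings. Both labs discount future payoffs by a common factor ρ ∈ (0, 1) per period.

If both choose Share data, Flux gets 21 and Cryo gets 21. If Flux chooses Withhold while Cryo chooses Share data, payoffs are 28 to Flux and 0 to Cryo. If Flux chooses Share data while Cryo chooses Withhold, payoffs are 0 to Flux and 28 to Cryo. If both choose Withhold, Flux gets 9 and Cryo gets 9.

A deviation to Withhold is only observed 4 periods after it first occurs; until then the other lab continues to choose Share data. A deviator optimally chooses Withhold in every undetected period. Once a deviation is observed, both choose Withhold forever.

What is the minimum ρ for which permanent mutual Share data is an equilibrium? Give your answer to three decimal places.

Deviating for the 4 undetected periods gains 28−21 = 7 per period over cooperation, then loses 21−9 = 12 per period forever once punishment starts.
Gain: 7(1 + ρ + … + ρ^3); loss: 12·ρ^4/(1−ρ).
No profitable deviation ⇔ 7(1−ρ^4) ≤ 12·ρ^4, i.e. ρ^4 ≥ 7/(7+12) = 7/19.
Hence ρ ≥ (7/19)^(1/4) ≈ 0.779.

0.779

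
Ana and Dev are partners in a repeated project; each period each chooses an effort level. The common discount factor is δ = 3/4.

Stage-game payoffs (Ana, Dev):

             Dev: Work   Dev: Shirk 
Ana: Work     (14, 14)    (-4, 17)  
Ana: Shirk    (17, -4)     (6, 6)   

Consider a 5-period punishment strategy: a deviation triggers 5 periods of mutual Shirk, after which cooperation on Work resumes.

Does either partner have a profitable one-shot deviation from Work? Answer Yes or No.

Comparing payoff streams over the 6 periods until play realigns: cooperate → 14(1+δ+…+δ^5); deviate → 17 + 6(δ+…+δ^5).
Cooperation is sustained iff (14−6)(δ+…+δ^5) ≥ 17−14.
δ+…+δ^5 = 3/4·(1−(3/4)^5)/(1−3/4) = 2.2881, and (17−14)/(14−6) = 0.3750.
2.2881 ≥ 0.3750, so cooperation is sustainable.

No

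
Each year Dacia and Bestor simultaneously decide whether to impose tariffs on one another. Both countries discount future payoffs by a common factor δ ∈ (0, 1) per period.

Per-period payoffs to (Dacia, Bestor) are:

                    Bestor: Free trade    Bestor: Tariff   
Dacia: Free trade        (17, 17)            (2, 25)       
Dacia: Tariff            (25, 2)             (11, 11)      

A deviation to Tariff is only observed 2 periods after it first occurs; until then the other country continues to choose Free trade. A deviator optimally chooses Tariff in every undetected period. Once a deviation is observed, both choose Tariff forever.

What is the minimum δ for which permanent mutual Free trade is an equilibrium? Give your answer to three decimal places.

0.756

The best deviation is to choose Tariff for all 2 undetected periods, earning 25 each, then 11 forever once detected.
Deviation value: 25(1−δ^2)/(1−δ) + 11δ^2/(1−δ); cooperation value: 17/(1−δ).
IC: 17 ≥ 25(1−δ^2) + 11δ^2 = 25 − 14δ^2.
So δ^2 ≥ 8/14 = 4/7, giving δ ≥ (4/7)^(1/2) ≈ 0.756.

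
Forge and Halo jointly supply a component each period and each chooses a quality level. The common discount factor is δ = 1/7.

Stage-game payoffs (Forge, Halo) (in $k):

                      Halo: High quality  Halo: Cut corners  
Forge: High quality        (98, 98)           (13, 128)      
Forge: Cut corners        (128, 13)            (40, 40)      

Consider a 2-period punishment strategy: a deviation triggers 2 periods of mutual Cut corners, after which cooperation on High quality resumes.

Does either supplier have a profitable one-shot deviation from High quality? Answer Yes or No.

Comparing payoff streams over the 3 periods until play realigns: cooperate → 98(1+δ+…+δ^2); deviate → 128 + 40(δ+…+δ^2).
Cooperation is sustained iff (98−40)(δ+…+δ^2) ≥ 128−98.
δ+…+δ^2 = 1/7·(1−(1/7)^2)/(1−1/7) = 0.1633, and (128−98)/(98−40) = 0.5172.
0.1633 < 0.5172, so cooperation is not sustainable.

Yes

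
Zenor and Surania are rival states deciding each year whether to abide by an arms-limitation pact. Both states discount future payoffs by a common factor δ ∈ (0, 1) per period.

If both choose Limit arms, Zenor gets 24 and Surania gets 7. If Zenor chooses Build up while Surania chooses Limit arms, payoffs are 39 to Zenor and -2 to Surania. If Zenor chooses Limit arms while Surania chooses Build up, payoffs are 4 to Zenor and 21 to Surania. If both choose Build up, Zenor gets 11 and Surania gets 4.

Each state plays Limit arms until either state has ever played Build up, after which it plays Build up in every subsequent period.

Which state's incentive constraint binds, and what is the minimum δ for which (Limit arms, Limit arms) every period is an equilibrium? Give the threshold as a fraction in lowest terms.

Zenor's threshold: (39−24)/(39−11) = 15/28.
Surania's threshold: (21−7)/(21−4) = 14/17.
15/28 < 14/17, so Surania binds and δ* = 14/17.

Surania; δ ≥ 14/17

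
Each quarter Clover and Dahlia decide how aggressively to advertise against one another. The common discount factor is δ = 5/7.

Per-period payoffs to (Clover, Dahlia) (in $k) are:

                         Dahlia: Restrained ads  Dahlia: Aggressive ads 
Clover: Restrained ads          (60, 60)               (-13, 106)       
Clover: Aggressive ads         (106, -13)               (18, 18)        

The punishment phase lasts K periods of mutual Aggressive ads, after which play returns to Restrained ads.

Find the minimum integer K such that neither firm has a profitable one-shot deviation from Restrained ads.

IC: δ(1−δ^K)/(1−δ) ≥ (106−60)/(60−18) = 23/21.
With δ = 5/7: need 1 − δ^K ≥ 23/21·(1−5/7)/(5/7), i.e. δ^K ≤ 0.5619.
Since (5/7)^1 = 0.7143 and (5/7)^2 = 0.5102, the smallest such K is 2.

2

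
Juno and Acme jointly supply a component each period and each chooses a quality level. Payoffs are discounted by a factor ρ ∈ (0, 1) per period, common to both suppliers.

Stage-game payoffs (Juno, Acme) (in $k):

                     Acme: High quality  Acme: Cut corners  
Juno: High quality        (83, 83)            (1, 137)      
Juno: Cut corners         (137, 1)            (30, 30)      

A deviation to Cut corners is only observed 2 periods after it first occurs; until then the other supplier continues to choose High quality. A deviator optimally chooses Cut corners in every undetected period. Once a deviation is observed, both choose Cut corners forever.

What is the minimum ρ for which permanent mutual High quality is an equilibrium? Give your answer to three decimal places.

0.710

Deviating for the 2 undetected periods gains 137−83 = 54 per period over cooperation, then loses 83−30 = 53 per period forever once punishment starts.
Gain: 54(1 + ρ + … + ρ^1); loss: 53·ρ^2/(1−ρ).
No profitable deviation ⇔ 54(1−ρ^2) ≤ 53·ρ^2, i.e. ρ^2 ≥ 54/(54+53) = 54/107.
Hence ρ ≥ (54/107)^(1/2) ≈ 0.710.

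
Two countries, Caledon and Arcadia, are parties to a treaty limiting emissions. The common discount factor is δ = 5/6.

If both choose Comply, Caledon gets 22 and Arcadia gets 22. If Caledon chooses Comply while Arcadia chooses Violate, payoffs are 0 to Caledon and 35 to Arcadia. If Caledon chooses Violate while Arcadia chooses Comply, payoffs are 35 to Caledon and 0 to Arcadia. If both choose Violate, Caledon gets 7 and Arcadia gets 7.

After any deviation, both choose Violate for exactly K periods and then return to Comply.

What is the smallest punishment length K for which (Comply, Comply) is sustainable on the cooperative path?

IC: δ(1−δ^K)/(1−δ) ≥ (35−22)/(22−7) = 13/15.
With δ = 5/6: need 1 − δ^K ≥ 13/15·(1−5/6)/(5/6), i.e. δ^K ≤ 0.8267.
Since (5/6)^1 = 0.8333 and (5/6)^2 = 0.6944, the smallest such K is 2.

2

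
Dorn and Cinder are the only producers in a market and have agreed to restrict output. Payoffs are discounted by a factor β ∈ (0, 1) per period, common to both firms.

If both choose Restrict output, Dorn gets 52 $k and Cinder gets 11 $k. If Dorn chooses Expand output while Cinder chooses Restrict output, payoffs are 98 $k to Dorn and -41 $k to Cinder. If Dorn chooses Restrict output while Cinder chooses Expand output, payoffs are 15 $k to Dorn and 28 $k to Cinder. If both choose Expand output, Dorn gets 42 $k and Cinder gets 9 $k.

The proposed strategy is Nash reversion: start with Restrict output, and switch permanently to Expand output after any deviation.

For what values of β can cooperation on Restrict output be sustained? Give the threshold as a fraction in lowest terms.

For Dorn: deviation gain 98−52 = 46, per-period punishment loss 52−42 = 10. IC gives β ≥ 46/56 = 23/28.
For Cinder: gain 17, loss 2 per period, so β ≥ 17/19.
The tighter constraint is Cinder's, so cooperation needs β ≥ 17/19.

17/19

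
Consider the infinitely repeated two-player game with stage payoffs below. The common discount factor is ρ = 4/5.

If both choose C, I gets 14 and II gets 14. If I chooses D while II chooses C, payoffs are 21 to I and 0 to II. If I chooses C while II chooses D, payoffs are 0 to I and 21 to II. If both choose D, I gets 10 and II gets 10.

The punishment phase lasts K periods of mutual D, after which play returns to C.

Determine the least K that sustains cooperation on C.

Need Σ_{k=1}^{K} ρ^k ≥ (21−14)/(14−10) = 1.7500 at ρ = 4/5.
At K = 2 the sum is 1.4400 < 1.7500; at K = 3 it is 1.9520 ≥ 1.7500.
So the minimum punishment length is K = 3.

3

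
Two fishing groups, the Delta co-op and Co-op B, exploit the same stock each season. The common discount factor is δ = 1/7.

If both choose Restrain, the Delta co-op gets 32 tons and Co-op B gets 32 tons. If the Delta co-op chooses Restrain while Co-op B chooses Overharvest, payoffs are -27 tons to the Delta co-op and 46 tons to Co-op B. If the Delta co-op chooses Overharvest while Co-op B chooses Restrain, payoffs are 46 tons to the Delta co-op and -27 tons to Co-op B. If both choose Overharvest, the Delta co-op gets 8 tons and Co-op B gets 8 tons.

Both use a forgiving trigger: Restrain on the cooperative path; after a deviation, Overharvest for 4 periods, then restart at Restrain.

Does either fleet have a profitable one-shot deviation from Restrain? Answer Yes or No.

Yes

A one-shot deviation gives 46 now, then 8 for 4 periods, then back to 32.
Gain from deviating: (46−32) today; loss: (32−8) in each of the next 4 periods.
No-deviation condition: (32−8)(δ+…+δ^4) ≥ 46−32, i.e. δ+…+δ^4 ≥ 7/12.
At δ = 1/7: δ+…+δ^4 = 0.1666 < 0.5833.
So cooperation is not sustainable.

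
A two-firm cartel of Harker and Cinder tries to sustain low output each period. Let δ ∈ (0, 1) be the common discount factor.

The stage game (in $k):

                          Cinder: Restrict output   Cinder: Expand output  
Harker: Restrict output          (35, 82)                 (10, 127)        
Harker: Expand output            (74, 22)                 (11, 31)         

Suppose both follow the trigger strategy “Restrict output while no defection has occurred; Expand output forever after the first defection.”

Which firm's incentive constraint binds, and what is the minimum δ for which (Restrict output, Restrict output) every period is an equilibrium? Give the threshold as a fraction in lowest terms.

Harker; δ ≥ 13/21

Harker: cooperation gives 35 each period; deviation gives 74 once then 11 forever.
  35/(1−δ) ≥ 74 + 11δ/(1−δ) ⇒ δ ≥ 39/63 = 13/21.
Cinder: cooperation gives 82 each period; deviation gives 127 once then 31 forever.
  δ ≥ 45/96 = 15/32.
Both must hold, so the binding constraint is Harker's: δ ≥ 13/21.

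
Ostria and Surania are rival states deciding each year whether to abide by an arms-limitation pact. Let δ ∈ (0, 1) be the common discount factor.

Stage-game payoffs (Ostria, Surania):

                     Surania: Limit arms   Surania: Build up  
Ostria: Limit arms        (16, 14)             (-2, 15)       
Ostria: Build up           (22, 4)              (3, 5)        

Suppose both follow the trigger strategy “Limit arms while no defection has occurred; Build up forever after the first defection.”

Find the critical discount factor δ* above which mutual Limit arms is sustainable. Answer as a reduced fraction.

Ostria: cooperation gives 16 each period; deviation gives 22 once then 3 forever.
  16/(1−δ) ≥ 22 + 3δ/(1−δ) ⇒ δ ≥ 6/19.
Surania: cooperation gives 14 each period; deviation gives 15 once then 5 forever.
  δ ≥ 1/10.
Both must hold, so the binding constraint is Ostria's: δ ≥ 6/19.

6/19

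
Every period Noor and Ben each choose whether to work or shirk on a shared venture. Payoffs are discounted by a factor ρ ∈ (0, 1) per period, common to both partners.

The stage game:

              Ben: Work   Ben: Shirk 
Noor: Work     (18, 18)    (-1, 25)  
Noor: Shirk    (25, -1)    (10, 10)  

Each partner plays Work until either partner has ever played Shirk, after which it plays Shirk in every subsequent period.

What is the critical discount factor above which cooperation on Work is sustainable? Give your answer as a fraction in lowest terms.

7/15

Under grim trigger the critical discount factor is (T−C)/(T−P) with T = 25, C = 18, P = 10.
ρ* = (25−18)/(25−10) = 7/15.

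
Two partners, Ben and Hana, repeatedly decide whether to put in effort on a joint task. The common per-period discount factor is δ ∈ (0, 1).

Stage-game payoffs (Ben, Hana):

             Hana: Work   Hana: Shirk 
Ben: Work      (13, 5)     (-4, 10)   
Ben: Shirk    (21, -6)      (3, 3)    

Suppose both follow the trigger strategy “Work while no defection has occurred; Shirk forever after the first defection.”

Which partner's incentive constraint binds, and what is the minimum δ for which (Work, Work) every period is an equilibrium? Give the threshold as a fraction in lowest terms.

For Ben: deviation gain 21−13 = 8, per-period punishment loss 13−3 = 10. IC gives δ ≥ 8/18 = 4/9.
For Hana: gain 5, loss 2 per period, so δ ≥ 5/7.
The tighter constraint is Hana's, so cooperation needs δ ≥ 5/7.

Hana; δ ≥ 5/7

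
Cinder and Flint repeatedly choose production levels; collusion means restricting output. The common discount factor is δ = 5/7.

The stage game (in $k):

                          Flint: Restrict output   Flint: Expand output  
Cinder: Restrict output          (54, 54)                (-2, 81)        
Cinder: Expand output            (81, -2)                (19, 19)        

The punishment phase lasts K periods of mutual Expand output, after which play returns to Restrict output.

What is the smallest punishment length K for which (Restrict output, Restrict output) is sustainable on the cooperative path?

Need Σ_{k=1}^{K} δ^k ≥ (81−54)/(54−19) = 0.7714 at δ = 5/7.
At K = 1 the sum is 0.7143 < 0.7714; at K = 2 it is 1.2245 ≥ 0.7714.
So the minimum punishment length is K = 2.

2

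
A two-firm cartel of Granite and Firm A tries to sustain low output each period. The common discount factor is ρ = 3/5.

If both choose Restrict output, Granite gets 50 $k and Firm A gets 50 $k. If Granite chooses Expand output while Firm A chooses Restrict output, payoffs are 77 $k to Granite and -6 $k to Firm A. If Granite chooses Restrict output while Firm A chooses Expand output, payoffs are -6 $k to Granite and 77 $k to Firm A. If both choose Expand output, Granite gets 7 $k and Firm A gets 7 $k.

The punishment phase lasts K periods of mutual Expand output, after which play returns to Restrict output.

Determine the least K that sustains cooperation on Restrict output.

IC: ρ(1−ρ^K)/(1−ρ) ≥ (77−50)/(50−7) = 27/43.
With ρ = 3/5: need 1 − ρ^K ≥ 27/43·(1−3/5)/(3/5), i.e. ρ^K ≤ 0.5814.
Since (3/5)^1 = 0.6000 and (3/5)^2 = 0.3600, the smallest such K is 2.

2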